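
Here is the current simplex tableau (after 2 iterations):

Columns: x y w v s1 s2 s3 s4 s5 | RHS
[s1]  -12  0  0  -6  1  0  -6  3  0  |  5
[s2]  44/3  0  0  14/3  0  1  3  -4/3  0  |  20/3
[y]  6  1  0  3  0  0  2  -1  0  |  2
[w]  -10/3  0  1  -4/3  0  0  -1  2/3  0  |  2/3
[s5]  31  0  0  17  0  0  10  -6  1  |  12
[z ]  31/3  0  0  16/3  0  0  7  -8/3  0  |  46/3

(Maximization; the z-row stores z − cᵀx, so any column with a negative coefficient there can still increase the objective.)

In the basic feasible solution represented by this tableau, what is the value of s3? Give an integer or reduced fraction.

s3 is nonbasic (not in the basis column), so its value in the current BFS is 0.

0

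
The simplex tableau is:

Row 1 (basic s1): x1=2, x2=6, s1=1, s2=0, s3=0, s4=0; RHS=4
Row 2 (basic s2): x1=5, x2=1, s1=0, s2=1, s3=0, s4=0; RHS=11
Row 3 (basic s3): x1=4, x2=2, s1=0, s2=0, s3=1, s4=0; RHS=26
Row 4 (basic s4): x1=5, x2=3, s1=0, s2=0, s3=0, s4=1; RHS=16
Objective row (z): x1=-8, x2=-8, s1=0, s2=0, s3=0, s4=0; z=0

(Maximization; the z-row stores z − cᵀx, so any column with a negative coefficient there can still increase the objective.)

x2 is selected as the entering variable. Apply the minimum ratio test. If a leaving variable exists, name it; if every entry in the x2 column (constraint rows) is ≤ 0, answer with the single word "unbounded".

s1

Ratios: row 1 (s1): 4/6 = 2/3; row 2 (s2): 11/1 = 11; row 3 (s3): 26/2 = 13; row 4 (s4): 16/3 = 16/3.
Minimum ratio is in the s1 row, so s1 leaves.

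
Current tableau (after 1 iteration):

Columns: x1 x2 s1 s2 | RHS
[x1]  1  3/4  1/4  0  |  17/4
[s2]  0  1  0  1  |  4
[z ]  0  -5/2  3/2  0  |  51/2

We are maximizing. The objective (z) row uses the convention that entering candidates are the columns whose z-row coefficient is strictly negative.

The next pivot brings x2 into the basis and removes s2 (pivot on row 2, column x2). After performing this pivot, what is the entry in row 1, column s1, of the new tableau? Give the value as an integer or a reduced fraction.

Pivot element is row 2, column x2: 1.
Normalize row 2: new (row 2, s1) = 0/1 = 0.
row 1 ← row 1 − (3/4)·(new row 2): 1/4 − (3/4)·0 = 1/4.

1/4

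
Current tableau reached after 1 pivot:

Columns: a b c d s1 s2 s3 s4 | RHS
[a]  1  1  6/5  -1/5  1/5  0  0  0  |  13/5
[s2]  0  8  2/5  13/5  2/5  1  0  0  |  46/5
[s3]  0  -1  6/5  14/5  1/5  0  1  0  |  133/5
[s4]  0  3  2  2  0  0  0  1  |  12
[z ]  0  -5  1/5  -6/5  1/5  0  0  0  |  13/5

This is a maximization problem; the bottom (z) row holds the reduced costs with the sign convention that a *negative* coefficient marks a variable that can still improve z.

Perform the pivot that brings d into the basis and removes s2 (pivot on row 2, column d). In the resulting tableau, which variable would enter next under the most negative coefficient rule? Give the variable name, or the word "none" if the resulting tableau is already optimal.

Pivot element 13/5. New z-row = old z-row − (-6/5)·(row 2/(13/5)).
Updated z-row coefficients: a: 0, b: -17/13, c: 5/13, d: 0, s1: 5/13, s2: 6/13, s3: 0, s4: 0.
The most negative is -17/13 in column b, so b would enter next.

b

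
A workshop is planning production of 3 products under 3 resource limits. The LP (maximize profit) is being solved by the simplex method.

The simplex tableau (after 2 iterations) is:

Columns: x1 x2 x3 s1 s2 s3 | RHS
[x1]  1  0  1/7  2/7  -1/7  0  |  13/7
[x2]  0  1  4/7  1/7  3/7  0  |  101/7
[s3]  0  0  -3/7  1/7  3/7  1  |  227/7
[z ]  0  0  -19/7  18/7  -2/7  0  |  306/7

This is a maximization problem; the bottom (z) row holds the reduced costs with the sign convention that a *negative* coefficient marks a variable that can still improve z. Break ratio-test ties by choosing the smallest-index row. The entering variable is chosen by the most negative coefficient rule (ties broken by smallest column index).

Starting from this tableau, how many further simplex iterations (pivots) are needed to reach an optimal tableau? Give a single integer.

2

pivot: x3 in, x1 out → z = 79
pivot: s2 in, x2 out → z = 100
No improving column remains; optimal.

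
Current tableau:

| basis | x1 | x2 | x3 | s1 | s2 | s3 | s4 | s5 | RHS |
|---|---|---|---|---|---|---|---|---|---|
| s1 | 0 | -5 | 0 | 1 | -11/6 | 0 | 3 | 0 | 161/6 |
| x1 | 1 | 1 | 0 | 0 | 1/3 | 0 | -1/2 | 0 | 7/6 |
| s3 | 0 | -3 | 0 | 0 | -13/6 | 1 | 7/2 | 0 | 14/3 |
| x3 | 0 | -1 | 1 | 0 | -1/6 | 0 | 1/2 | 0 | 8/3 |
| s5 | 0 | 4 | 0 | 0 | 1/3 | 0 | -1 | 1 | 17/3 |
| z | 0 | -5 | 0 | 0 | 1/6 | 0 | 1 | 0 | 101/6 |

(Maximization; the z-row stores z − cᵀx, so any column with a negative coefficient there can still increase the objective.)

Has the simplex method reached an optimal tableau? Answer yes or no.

Column x2 has objective-row coefficient -5, which is negative; an improving pivot exists, so not yet optimal.

no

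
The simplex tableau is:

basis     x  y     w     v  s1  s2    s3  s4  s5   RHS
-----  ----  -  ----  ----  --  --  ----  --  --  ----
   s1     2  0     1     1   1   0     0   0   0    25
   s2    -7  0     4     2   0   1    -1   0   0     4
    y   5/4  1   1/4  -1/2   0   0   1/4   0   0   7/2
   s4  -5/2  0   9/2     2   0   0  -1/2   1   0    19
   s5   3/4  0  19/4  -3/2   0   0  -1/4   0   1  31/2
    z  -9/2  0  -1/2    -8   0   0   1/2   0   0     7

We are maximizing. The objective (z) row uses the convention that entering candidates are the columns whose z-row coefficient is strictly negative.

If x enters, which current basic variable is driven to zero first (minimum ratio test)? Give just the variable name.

y

Ratios: row 1 (s1): 25/2 = 25/2; row 2 (s2): entry -7 ≤ 0, skip; row 3 (y): (7/2)/(5/4) = 14/5; row 4 (s4): entry -5/2 ≤ 0, skip; row 5 (s5): (31/2)/(3/4) = 62/3.
Minimum ratio 14/5 is in the y row, so y leaves.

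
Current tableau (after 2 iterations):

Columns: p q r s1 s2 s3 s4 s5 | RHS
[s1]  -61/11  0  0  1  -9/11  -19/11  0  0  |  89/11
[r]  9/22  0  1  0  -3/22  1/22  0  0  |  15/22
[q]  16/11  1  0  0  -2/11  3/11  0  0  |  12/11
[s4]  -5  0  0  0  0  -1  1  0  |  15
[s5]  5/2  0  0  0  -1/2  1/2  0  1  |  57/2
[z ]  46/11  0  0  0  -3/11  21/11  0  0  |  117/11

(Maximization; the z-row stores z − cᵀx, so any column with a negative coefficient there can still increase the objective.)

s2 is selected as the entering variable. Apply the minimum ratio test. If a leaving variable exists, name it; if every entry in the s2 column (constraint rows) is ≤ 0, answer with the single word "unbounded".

unbounded

s2-column entries: row 1: -9/11, row 2: -3/22, row 3: -2/11, row 4: 0, row 5: -1/2. All ≤ 0, so s2 can increase without bound; the LP is unbounded in this direction.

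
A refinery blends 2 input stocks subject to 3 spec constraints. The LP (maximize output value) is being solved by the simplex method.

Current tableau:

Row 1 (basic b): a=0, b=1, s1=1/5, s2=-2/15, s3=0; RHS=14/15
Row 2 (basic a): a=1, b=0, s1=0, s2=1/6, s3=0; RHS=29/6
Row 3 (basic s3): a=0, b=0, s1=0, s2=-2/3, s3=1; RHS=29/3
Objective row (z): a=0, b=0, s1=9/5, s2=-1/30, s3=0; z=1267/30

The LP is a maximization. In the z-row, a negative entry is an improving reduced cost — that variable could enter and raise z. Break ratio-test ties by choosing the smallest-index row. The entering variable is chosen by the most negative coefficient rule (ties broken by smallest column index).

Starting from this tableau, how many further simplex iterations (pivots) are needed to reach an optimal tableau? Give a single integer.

pivot: s2 in, a out → z = 216/5
No improving column remains; optimal.

1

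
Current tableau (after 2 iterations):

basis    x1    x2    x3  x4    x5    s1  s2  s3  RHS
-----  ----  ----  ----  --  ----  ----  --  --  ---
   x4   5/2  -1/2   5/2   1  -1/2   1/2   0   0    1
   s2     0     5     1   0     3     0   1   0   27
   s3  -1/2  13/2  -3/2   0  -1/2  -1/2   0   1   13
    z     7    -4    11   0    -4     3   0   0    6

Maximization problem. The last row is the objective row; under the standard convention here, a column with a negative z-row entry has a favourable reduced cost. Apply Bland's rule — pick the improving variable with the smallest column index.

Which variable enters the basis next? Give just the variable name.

x2

Objective-row coefficients: x1: 7, x2: -4, x3: 11, x4: 0, x5: -4, s1: 3, s2: 0, s3: 0.
Improving columns: x2, x5. Bland's rule picks the smallest column index → x2.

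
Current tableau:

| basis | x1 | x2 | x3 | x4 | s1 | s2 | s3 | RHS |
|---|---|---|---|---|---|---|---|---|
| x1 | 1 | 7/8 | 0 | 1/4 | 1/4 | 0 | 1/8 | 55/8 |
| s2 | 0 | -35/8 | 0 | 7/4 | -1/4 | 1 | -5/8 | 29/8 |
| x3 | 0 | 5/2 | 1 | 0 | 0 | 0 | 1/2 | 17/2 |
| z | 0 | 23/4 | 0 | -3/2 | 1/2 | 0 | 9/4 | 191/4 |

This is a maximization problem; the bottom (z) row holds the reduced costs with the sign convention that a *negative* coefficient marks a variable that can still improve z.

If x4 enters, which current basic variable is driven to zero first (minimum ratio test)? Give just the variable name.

s2

Ratios: row 1 (x1): (55/8)/(1/4) = 55/2; row 2 (s2): (29/8)/(7/4) = 29/14; row 3 (x3): entry 0 ≤ 0, skip.
Minimum ratio 29/14 is in the s2 row, so s2 leaves.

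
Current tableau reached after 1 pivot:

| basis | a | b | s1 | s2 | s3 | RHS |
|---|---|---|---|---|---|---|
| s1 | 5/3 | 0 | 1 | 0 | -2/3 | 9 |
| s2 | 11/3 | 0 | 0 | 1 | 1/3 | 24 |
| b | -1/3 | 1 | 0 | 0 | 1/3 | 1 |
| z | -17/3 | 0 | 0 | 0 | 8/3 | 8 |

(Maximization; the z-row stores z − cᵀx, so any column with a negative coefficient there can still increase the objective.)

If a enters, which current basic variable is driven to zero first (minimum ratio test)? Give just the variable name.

Ratios: row 1 (s1): 9/(5/3) = 27/5; row 2 (s2): 24/(11/3) = 72/11; row 3 (b): entry -1/3 ≤ 0, skip.
Minimum ratio 27/5 is in the s1 row, so s1 leaves.

s1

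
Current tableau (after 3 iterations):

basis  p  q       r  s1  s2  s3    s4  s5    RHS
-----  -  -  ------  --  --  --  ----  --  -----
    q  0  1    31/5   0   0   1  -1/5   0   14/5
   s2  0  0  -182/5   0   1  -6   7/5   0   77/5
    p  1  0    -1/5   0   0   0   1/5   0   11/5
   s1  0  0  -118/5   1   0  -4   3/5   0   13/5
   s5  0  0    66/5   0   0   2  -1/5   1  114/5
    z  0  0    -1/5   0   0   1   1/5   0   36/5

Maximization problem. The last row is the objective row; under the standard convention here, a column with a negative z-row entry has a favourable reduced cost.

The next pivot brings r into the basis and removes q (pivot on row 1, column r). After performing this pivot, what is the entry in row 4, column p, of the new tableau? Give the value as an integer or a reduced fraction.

0

Pivot element is row 1, column r: 31/5.
Normalize row 1: new (row 1, p) = 0/(31/5) = 0.
row 4 ← row 4 − (-118/5)·(new row 1): 0 − (-118/5)·0 = 0.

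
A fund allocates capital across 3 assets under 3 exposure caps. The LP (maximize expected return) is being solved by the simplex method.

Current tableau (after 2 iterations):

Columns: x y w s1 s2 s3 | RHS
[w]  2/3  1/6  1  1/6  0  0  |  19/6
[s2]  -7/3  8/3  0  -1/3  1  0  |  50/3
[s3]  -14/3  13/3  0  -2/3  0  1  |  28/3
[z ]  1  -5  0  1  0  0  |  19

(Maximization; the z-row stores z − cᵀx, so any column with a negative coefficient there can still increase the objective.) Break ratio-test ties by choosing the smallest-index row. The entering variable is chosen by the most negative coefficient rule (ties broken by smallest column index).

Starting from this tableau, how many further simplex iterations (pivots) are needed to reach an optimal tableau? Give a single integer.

pivot: y in, s3 out → z = 387/13
pivot: x in, w out → z = 975/22
No improving column remains; optimal.

2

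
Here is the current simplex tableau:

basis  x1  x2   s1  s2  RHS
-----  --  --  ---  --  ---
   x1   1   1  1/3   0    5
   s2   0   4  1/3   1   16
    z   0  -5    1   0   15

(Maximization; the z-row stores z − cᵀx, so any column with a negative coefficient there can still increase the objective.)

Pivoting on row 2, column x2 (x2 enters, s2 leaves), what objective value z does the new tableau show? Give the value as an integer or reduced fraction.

35

Minimum ratio for x2: 16/4 = 4.
z changes by −(z-row coeff of x2)·ratio = −(-5)·4 = 20.
New z = 15 + 20 = 35.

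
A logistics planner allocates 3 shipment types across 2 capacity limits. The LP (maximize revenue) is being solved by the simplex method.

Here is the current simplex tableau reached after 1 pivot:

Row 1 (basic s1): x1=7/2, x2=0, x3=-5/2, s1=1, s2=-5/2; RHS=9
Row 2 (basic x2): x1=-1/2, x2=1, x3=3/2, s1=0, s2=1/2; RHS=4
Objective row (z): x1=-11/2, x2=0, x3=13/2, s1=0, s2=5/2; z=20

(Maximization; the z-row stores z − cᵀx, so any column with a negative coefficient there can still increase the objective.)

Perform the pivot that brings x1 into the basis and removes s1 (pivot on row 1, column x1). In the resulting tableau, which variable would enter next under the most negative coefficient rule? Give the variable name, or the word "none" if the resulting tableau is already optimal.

Pivot element 7/2. New z-row = old z-row − (-11/2)·(row 1/(7/2)).
Updated z-row coefficients: x1: 0, x2: 0, x3: 18/7, s1: 11/7, s2: -10/7.
The most negative is -10/7 in column s2, so s2 would enter next.

s2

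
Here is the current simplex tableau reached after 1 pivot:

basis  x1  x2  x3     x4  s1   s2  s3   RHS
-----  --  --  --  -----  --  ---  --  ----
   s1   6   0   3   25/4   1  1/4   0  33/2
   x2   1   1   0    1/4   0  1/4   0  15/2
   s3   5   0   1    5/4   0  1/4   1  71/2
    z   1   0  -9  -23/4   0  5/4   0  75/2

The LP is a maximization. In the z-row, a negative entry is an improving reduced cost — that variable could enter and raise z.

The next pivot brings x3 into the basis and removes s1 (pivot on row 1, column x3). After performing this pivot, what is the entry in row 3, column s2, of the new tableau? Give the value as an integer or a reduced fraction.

1/6

Pivot element is row 1, column x3: 3.
Normalize row 1: new (row 1, s2) = (1/4)/3 = 1/12.
row 3 ← row 3 − 1·(new row 1): 1/4 − 1·(1/12) = 1/6.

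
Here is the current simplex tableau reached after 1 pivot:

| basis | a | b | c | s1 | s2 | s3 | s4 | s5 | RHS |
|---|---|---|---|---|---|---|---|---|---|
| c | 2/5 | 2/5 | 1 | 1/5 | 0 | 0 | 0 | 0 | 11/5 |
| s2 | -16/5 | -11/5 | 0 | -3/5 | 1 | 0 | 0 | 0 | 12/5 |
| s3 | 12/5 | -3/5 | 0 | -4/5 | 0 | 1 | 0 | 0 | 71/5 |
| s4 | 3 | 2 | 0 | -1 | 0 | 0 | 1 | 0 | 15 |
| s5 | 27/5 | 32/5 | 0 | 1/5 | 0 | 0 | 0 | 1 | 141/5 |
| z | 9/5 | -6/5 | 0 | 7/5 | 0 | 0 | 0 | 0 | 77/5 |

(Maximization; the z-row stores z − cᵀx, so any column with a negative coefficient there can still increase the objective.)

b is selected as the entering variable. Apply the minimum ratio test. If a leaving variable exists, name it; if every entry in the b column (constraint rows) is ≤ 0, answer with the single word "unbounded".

s5

Ratios: row 1 (c): (11/5)/(2/5) = 11/2; row 2 (s2): entry -11/5 ≤ 0, skip; row 3 (s3): entry -3/5 ≤ 0, skip; row 4 (s4): 15/2 = 15/2; row 5 (s5): (141/5)/(32/5) = 141/32.
Minimum ratio is in the s5 row, so s5 leaves.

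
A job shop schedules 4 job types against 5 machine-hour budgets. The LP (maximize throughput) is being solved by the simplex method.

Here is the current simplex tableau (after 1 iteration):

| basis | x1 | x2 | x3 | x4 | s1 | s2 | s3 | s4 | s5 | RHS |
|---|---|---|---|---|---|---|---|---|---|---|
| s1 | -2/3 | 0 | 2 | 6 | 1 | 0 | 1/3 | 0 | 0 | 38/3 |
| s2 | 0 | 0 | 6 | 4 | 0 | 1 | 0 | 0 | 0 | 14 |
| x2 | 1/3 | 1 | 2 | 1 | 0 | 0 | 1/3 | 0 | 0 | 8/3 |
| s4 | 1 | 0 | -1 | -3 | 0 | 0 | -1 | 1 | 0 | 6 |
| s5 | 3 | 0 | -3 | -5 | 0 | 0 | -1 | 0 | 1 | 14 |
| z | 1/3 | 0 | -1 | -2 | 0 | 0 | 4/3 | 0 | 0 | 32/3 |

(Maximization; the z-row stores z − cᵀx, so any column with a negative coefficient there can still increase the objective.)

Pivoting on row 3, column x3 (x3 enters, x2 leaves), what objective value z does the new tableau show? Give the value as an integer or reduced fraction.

12

Minimum ratio for x3: (8/3)/2 = 4/3.
z changes by −(z-row coeff of x3)·ratio = −(-1)·(4/3) = 4/3.
New z = 32/3 + (4/3) = 12.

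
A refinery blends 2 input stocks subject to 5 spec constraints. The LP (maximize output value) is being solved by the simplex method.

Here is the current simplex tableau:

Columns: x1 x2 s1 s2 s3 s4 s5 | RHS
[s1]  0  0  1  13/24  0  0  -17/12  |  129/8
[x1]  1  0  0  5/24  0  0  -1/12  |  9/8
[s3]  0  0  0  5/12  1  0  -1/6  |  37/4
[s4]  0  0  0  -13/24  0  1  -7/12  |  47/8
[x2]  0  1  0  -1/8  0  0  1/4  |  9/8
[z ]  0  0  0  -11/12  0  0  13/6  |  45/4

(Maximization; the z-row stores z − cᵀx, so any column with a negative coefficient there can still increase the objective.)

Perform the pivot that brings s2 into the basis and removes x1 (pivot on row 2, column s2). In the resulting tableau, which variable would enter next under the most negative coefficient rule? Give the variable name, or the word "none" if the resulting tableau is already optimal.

none

Pivot element 5/24. New z-row = old z-row − (-11/12)·(row 2/(5/24)).
Updated z-row coefficients: x1: 22/5, x2: 0, s1: 0, s2: 0, s3: 0, s4: 0, s5: 9/5.
No coefficient is strictly negative; the tableau after this pivot is optimal.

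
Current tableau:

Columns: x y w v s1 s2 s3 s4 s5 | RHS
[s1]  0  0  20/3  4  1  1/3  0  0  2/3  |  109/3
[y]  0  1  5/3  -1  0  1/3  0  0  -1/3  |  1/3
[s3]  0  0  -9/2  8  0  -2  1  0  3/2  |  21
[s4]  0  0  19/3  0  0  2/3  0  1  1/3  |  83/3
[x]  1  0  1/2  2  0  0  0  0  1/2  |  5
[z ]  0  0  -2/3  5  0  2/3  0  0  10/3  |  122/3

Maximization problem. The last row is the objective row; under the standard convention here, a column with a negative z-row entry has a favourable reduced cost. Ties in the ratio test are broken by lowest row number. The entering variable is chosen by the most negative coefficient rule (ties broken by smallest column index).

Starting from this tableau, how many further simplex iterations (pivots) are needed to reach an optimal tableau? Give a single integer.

1

pivot: w in, y out → z = 204/5
No improving column remains; optimal.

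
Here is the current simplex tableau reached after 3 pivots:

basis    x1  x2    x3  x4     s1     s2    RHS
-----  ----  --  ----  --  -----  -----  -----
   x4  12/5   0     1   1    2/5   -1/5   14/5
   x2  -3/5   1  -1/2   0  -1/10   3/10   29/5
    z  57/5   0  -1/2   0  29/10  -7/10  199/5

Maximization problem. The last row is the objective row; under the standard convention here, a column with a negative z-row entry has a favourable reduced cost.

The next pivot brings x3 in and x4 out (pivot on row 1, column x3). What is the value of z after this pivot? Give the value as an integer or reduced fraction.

Minimum ratio for x3: (14/5)/1 = 14/5.
z changes by −(z-row coeff of x3)·ratio = −(-1/2)·(14/5) = 7/5.
New z = 199/5 + (7/5) = 206/5.

206/5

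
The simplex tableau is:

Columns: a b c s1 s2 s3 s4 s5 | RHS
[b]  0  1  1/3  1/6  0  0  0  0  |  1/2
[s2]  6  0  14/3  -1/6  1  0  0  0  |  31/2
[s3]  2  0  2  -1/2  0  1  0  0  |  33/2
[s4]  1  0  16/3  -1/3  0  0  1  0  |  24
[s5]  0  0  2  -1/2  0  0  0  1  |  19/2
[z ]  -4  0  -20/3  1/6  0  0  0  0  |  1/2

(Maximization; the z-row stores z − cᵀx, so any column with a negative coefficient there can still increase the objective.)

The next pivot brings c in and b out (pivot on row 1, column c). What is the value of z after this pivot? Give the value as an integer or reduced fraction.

21/2

Minimum ratio for c: (1/2)/(1/3) = 3/2.
z changes by −(z-row coeff of c)·ratio = −(-20/3)·(3/2) = 10.
New z = 1/2 + 10 = 21/2.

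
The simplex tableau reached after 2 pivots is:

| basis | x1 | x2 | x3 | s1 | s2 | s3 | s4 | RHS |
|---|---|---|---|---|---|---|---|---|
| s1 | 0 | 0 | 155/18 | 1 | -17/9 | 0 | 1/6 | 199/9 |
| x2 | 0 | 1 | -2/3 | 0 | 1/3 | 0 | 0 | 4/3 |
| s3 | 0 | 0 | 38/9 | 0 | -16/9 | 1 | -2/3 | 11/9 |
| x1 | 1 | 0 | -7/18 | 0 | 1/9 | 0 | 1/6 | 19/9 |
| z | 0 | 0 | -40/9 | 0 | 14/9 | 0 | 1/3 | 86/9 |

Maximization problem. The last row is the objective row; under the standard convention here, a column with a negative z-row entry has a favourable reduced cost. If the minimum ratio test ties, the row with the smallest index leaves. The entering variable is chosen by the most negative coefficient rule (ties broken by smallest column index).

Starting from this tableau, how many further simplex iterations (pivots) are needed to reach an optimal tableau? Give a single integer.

pivot: x3 in, s3 out → z = 206/19
pivot: s4 in, s1 out → z = 1807/116
No improving column remains; optimal.

2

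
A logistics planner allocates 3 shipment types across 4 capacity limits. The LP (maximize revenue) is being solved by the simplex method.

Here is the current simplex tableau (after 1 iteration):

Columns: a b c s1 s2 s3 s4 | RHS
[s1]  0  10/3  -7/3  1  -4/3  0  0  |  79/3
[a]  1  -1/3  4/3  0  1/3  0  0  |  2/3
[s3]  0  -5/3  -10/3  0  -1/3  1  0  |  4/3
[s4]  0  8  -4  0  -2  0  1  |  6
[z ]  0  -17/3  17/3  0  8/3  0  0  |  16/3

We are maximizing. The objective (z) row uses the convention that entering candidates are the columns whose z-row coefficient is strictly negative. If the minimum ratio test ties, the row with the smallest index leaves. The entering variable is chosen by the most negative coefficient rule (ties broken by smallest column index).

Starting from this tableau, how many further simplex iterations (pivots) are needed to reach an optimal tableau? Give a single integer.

1

pivot: b in, s4 out → z = 115/12
No improving column remains; optimal.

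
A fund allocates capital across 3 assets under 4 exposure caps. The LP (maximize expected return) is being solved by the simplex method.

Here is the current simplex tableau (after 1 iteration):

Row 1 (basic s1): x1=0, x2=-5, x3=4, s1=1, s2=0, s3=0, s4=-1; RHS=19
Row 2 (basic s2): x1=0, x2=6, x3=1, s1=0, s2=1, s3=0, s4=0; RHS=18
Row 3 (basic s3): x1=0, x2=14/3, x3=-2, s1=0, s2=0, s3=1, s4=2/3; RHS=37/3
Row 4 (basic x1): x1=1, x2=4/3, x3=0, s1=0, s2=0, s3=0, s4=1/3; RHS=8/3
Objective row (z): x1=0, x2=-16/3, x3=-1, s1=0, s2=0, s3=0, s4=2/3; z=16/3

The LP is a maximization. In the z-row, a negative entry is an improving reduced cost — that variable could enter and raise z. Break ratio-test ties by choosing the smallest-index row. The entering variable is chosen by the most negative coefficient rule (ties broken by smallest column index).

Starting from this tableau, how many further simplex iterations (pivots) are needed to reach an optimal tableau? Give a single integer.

3

pivot: x2 in, x1 out → z = 16
pivot: x3 in, s2 out → z = 22
pivot: x1 in, s1 out → z = 1924/87
No improving column remains; optimal.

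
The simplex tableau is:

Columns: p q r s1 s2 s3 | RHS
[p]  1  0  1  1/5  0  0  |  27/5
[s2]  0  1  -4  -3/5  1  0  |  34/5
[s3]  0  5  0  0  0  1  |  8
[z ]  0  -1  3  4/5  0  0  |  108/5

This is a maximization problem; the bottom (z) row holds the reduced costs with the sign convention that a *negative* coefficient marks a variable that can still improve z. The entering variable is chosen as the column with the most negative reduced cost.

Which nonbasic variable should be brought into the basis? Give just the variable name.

Objective-row coefficients: p: 0, q: -1, r: 3, s1: 4/5, s2: 0, s3: 0.
The most negative is -1 in column q, so q enters.

q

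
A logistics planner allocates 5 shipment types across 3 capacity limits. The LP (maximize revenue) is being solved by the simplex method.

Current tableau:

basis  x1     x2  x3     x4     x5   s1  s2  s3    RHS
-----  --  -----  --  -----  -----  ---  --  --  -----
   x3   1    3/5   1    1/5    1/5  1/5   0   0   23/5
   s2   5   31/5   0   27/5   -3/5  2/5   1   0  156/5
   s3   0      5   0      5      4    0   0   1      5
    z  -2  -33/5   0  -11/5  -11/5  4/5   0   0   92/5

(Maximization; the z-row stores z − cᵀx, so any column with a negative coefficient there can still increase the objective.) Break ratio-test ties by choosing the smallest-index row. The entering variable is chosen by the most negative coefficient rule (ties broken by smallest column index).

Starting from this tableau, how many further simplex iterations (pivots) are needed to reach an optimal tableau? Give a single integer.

2

pivot: x2 in, s3 out → z = 25
pivot: x1 in, x3 out → z = 33
No improving column remains; optimal.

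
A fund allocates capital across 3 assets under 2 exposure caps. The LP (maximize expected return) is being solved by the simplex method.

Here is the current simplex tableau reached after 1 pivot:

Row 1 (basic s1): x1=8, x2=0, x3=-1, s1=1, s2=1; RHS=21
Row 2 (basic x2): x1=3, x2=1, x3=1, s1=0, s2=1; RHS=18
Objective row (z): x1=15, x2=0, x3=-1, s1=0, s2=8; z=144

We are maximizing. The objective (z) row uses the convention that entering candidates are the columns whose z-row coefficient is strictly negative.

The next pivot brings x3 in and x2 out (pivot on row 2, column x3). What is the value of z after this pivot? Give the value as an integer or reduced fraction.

Minimum ratio for x3: 18/1 = 18.
z changes by −(z-row coeff of x3)·ratio = −(-1)·18 = 18.
New z = 144 + 18 = 162.

162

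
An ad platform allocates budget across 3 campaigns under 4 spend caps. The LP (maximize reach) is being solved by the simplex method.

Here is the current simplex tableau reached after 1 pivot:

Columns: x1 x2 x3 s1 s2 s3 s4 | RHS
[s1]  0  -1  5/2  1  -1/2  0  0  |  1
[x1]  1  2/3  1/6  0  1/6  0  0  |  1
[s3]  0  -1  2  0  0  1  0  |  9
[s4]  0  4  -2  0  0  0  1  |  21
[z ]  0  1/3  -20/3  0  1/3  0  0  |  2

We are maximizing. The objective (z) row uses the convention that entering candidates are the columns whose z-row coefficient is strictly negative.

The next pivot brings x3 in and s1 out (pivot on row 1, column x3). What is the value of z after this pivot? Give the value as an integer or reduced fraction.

Minimum ratio for x3: 1/(5/2) = 2/5.
z changes by −(z-row coeff of x3)·ratio = −(-20/3)·(2/5) = 8/3.
New z = 2 + (8/3) = 14/3.

14/3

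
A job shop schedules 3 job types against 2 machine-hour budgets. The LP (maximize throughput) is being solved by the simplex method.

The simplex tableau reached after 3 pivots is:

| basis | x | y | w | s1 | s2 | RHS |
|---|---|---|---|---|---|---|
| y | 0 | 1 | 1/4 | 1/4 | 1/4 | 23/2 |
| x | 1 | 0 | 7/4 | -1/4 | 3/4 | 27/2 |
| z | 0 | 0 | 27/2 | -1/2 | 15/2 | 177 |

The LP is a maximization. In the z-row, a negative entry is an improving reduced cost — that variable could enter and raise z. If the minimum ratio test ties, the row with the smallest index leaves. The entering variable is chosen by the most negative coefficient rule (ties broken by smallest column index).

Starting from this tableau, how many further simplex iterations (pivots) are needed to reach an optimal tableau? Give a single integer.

1

pivot: s1 in, y out → z = 200
No improving column remains; optimal.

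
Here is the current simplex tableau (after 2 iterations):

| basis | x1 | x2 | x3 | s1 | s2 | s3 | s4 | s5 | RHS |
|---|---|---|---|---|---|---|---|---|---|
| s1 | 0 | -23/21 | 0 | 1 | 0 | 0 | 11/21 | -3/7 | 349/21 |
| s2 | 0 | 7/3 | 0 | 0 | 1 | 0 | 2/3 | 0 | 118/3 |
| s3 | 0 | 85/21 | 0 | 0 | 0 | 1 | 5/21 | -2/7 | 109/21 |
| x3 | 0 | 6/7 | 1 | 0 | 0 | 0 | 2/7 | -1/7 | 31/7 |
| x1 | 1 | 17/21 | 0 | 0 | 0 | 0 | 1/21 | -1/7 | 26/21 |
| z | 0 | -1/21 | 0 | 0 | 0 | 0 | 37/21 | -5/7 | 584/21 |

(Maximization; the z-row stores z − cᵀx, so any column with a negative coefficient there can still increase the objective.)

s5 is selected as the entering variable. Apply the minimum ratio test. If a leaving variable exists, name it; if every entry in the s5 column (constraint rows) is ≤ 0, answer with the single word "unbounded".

s5-column entries: row 1: -3/7, row 2: 0, row 3: -2/7, row 4: -1/7, row 5: -1/7. All ≤ 0, so s5 can increase without bound; the LP is unbounded in this direction.

unbounded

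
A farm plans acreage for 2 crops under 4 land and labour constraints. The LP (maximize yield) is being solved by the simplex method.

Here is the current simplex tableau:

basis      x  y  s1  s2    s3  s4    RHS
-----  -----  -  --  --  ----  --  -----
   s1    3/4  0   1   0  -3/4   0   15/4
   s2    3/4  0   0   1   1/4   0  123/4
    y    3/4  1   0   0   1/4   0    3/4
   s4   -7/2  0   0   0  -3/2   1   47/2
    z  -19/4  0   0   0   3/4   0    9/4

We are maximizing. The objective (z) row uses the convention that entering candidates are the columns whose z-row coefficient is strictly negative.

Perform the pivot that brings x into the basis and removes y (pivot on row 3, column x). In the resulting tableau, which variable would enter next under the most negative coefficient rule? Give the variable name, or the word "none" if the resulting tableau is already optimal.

Pivot element 3/4. New z-row = old z-row − (-19/4)·(row 3/(3/4)).
Updated z-row coefficients: x: 0, y: 19/3, s1: 0, s2: 0, s3: 7/3, s4: 0.
No coefficient is strictly negative; the tableau after this pivot is optimal.

none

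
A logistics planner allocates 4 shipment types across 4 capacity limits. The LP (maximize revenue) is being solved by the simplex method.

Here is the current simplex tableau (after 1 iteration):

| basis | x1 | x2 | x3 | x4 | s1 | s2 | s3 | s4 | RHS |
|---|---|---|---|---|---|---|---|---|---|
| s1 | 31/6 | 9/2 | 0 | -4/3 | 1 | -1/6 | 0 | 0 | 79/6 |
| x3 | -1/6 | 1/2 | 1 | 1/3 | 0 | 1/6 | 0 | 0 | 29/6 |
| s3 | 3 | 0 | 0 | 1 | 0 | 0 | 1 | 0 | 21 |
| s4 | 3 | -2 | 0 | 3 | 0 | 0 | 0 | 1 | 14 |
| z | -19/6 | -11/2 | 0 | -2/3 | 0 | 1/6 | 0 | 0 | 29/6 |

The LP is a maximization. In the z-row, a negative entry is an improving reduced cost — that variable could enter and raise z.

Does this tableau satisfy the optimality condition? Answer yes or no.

Column x1 has objective-row coefficient -19/6, which is negative; an improving pivot exists, so not yet optimal.

no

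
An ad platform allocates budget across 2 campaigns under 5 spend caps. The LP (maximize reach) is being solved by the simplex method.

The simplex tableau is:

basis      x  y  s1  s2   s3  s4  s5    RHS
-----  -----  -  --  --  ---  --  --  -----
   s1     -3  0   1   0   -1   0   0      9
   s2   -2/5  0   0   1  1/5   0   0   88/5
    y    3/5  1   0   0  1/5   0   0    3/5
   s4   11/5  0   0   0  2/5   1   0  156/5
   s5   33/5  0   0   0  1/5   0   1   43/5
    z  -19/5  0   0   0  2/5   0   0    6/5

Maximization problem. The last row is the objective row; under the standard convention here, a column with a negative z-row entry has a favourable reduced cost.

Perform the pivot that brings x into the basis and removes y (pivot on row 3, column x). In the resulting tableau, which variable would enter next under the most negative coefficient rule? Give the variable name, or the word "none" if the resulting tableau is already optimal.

none

Pivot element 3/5. New z-row = old z-row − (-19/5)·(row 3/(3/5)).
Updated z-row coefficients: x: 0, y: 19/3, s1: 0, s2: 0, s3: 5/3, s4: 0, s5: 0.
No coefficient is strictly negative; the tableau after this pivot is optimal.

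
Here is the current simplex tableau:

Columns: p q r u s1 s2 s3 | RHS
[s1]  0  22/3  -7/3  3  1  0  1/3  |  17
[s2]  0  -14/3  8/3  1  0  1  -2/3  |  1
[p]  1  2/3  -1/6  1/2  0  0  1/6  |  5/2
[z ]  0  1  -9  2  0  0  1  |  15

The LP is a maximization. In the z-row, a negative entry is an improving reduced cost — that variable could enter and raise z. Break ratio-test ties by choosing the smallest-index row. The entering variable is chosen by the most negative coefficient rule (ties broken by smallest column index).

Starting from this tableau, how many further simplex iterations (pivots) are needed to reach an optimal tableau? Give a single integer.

pivot: r in, s2 out → z = 147/8
pivot: q in, s1 out → z = 199/2
pivot: s3 in, p out → z = 429/4
No improving column remains; optimal.

3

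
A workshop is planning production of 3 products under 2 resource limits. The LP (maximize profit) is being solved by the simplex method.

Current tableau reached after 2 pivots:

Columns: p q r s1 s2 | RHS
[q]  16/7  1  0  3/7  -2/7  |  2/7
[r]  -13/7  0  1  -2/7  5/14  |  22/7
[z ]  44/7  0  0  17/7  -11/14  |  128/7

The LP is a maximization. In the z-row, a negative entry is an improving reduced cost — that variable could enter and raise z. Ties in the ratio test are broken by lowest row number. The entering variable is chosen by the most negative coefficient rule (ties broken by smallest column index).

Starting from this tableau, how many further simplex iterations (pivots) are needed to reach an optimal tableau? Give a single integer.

1

pivot: s2 in, r out → z = 126/5
No improving column remains; optimal.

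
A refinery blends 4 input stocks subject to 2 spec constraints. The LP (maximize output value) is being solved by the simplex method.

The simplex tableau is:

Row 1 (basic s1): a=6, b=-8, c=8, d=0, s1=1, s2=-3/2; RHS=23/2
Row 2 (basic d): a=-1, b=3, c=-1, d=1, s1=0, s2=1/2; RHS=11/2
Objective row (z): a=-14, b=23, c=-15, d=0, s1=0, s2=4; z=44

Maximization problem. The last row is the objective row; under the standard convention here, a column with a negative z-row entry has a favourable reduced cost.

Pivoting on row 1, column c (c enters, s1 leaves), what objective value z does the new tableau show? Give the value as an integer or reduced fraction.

1049/16

Minimum ratio for c: (23/2)/8 = 23/16.
z changes by −(z-row coeff of c)·ratio = −(-15)·(23/16) = 345/16.
New z = 44 + (345/16) = 1049/16.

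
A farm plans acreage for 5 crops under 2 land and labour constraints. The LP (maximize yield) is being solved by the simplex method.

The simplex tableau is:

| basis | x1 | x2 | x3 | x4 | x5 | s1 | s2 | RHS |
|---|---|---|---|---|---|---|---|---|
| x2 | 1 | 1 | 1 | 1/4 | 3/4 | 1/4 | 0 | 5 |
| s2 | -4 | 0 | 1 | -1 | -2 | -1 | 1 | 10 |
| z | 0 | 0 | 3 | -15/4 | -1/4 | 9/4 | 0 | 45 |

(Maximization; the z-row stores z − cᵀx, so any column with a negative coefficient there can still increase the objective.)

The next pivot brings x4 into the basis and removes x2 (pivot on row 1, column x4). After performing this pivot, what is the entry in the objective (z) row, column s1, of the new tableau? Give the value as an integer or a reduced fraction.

6

Pivot element is row 1, column x4: 1/4.
Normalize row 1: new (row 1, s1) = (1/4)/(1/4) = 1.
z-row ← z-row − (-15/4)·(new row 1): 9/4 − (-15/4)·1 = 6.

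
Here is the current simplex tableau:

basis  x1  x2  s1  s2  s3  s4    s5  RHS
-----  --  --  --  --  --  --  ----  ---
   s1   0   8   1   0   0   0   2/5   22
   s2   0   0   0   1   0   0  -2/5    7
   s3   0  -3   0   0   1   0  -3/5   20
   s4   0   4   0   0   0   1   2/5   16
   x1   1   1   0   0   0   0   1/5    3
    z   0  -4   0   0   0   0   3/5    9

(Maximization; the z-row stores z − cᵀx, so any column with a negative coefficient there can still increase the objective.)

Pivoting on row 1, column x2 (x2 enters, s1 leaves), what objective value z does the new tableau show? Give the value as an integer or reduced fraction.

20

Minimum ratio for x2: 22/8 = 11/4.
z changes by −(z-row coeff of x2)·ratio = −(-4)·(11/4) = 11.
New z = 9 + 11 = 20.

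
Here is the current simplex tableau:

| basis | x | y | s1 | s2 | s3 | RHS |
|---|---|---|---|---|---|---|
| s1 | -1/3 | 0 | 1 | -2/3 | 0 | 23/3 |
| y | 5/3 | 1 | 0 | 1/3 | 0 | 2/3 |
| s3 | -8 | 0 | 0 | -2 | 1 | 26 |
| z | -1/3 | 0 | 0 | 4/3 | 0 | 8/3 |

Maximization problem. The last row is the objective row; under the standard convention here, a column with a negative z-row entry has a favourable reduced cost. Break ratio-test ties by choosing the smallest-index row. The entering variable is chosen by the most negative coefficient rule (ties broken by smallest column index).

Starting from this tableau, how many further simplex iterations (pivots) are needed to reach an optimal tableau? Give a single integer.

1

pivot: x in, y out → z = 14/5
No improving column remains; optimal.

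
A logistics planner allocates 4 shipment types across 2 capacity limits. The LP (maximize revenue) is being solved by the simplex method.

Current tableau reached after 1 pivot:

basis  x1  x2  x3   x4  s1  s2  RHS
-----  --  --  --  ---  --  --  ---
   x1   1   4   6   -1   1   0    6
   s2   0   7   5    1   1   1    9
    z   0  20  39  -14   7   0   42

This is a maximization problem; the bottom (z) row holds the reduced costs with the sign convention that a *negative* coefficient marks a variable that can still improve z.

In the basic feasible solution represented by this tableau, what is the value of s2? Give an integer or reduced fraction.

s2 is basic (row 2); its value is the RHS of that row: 9.

9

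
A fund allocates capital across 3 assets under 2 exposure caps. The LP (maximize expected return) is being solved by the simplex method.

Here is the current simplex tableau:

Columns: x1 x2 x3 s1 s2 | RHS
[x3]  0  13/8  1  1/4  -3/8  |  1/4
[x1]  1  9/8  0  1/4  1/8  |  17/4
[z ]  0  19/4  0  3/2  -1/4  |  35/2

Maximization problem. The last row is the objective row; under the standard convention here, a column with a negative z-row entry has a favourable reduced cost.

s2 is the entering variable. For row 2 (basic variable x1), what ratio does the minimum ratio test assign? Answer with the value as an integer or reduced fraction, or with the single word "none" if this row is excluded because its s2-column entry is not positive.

Ratio = RHS / (s2 entry) = (17/4) / (1/8) = 34.

34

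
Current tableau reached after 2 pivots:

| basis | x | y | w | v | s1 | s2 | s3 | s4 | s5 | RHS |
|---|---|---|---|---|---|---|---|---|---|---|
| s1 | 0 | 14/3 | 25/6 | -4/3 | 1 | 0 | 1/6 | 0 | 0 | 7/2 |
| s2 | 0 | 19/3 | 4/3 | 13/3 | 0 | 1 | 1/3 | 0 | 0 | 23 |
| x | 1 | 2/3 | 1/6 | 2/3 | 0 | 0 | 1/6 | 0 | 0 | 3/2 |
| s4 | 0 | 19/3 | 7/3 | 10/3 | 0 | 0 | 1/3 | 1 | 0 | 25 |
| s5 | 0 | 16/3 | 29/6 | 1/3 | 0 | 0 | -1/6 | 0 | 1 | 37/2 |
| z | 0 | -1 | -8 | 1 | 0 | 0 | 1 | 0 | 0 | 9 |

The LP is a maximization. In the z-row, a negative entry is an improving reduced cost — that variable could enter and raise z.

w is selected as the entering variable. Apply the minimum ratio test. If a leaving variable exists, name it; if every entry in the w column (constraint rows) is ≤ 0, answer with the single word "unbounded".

s1

Ratios: row 1 (s1): (7/2)/(25/6) = 21/25; row 2 (s2): 23/(4/3) = 69/4; row 3 (x): (3/2)/(1/6) = 9; row 4 (s4): 25/(7/3) = 75/7; row 5 (s5): (37/2)/(29/6) = 111/29.
Minimum ratio is in the s1 row, so s1 leaves.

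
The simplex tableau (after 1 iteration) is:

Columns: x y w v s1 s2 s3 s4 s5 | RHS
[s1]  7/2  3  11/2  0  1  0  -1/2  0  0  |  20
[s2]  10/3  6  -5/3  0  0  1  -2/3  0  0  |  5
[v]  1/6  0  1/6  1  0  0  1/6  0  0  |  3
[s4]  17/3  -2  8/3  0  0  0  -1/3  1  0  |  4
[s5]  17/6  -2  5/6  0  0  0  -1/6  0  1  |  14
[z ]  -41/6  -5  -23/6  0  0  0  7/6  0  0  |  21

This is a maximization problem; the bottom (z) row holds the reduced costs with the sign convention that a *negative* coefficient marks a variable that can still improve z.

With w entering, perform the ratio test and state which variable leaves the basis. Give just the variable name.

s4

Ratios: row 1 (s1): 20/(11/2) = 40/11; row 2 (s2): entry -5/3 ≤ 0, skip; row 3 (v): 3/(1/6) = 18; row 4 (s4): 4/(8/3) = 3/2; row 5 (s5): 14/(5/6) = 84/5.
Minimum ratio 3/2 is in the s4 row, so s4 leaves.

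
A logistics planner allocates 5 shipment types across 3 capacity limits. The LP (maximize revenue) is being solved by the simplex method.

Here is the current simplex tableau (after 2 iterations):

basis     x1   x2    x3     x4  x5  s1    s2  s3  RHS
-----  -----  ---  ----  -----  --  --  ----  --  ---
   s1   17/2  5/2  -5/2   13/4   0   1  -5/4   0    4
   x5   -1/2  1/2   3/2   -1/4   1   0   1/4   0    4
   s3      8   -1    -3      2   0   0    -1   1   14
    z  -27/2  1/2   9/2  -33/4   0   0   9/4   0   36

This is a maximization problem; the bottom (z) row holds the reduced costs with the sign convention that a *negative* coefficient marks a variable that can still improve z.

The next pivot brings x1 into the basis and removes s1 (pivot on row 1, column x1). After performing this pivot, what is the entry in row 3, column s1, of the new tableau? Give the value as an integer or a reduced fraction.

-16/17

Pivot element is row 1, column x1: 17/2.
Normalize row 1: new (row 1, s1) = 1/(17/2) = 2/17.
row 3 ← row 3 − 8·(new row 1): 0 − 8·(2/17) = -16/17.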